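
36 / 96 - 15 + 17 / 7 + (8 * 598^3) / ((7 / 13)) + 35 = 177920865021 / 56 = 3177158303.95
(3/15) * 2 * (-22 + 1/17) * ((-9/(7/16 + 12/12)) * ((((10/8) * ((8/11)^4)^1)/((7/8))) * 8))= 7040139264/40072417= 175.69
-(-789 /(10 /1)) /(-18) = -4.38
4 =4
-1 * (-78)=78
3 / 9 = 1 / 3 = 0.33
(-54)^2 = 2916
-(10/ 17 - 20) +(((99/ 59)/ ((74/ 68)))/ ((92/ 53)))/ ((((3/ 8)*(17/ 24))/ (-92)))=-288.25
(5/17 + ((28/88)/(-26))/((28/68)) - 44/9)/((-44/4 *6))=404717/5776056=0.07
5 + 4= 9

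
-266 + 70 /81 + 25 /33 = -235561 /891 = -264.38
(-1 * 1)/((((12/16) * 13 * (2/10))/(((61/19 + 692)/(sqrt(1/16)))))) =-352240/247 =-1426.07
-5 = -5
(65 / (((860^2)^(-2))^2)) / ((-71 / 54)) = -1050254924144115456000000000 / 71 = -14792322875269231774647890.00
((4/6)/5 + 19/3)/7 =97/105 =0.92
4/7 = 0.57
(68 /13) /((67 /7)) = 476 /871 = 0.55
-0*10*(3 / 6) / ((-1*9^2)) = 0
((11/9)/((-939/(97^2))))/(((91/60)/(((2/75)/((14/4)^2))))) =-3311968/188415045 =-0.02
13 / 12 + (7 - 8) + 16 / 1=193 / 12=16.08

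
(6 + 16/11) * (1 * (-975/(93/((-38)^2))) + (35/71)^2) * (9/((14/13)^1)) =-11348278850025/12032867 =-943106.81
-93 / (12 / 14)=-217 / 2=-108.50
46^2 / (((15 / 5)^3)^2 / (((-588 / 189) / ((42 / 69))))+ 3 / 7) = -681352 / 45789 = -14.88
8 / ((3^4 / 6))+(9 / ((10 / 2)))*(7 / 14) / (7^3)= 55123 / 92610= 0.60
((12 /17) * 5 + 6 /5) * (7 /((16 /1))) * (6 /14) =603 /680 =0.89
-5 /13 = -0.38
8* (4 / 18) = 16 / 9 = 1.78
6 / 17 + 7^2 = 839 / 17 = 49.35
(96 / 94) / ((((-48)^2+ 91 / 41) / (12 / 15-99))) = -966288 / 22220425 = -0.04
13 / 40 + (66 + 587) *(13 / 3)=339599 / 120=2829.99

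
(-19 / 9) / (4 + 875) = -19 / 7911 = -0.00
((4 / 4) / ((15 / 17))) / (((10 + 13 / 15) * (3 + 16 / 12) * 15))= 17 / 10595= 0.00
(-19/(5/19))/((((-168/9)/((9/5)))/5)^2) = -263169/15680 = -16.78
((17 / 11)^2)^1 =289 / 121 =2.39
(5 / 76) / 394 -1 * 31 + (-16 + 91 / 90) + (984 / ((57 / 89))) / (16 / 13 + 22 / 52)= 51163050671 / 57941640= 883.01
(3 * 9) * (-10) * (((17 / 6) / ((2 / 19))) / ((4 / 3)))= -43605 / 8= -5450.62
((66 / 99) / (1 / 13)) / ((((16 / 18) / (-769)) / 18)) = -269919 / 2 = -134959.50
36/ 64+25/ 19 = 571/ 304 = 1.88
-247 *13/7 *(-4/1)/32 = 3211/56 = 57.34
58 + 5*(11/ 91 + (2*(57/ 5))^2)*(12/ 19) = 14696342/ 8645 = 1699.98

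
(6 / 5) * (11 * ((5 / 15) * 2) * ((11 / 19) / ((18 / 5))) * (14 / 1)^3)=664048 / 171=3883.32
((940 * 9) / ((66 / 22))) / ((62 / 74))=104340 / 31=3365.81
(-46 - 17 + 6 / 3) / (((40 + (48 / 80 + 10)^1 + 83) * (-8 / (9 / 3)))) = 915 / 5344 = 0.17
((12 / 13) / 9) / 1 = 4 / 39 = 0.10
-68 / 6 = -34 / 3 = -11.33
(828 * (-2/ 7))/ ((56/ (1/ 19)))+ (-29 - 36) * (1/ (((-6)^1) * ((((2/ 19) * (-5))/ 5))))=-1152269/ 11172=-103.14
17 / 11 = 1.55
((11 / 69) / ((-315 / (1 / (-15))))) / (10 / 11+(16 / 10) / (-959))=16577 / 445834530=0.00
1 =1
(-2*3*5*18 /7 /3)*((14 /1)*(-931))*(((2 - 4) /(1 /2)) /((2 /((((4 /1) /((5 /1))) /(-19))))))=28224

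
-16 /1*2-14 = -46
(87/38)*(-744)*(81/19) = -2621484/361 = -7261.73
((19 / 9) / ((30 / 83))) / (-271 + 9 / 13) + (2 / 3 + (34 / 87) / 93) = 553789361 / 852953220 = 0.65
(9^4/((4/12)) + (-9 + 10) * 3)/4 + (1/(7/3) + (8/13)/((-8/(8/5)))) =4478843/910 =4921.81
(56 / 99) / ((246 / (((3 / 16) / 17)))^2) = 7 / 6156171648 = 0.00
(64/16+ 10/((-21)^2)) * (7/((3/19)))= 33706/189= 178.34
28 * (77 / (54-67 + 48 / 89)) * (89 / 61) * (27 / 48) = -38424771 / 270596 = -142.00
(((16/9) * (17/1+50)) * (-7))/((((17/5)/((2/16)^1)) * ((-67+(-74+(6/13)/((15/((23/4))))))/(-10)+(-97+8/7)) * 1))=42679000/113855103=0.37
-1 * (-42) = 42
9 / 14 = 0.64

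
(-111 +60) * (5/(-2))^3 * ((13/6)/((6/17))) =469625/96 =4891.93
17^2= 289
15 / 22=0.68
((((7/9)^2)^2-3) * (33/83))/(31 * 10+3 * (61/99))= -2091122/622677537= -0.00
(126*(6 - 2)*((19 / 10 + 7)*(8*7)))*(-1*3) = -3767904 / 5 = -753580.80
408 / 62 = 204 / 31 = 6.58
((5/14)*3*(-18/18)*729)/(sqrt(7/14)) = -10935*sqrt(2)/14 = -1104.60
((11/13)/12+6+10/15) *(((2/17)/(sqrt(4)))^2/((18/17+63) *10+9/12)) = 1051/28914093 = 0.00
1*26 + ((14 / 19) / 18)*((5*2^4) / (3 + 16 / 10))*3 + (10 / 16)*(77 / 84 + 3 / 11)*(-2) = 6148891 / 230736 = 26.65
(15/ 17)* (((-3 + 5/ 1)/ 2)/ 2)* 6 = 45/ 17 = 2.65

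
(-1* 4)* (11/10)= -22/5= -4.40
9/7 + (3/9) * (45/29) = 366/203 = 1.80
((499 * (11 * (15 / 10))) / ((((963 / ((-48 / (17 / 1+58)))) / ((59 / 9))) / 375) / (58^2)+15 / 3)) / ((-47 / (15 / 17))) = -1960982575200 / 63430621289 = -30.92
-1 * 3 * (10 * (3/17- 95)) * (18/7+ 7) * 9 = 29161080/119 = 245051.09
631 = 631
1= 1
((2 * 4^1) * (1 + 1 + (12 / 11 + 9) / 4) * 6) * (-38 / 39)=-30248 / 143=-211.52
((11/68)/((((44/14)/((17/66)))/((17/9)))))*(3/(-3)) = -119/4752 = -0.03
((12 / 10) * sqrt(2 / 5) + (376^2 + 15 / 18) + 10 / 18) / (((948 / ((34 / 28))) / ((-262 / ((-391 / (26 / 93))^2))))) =-56339172227 / 2322680006934 - 44278 * sqrt(10) / 1075314818025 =-0.02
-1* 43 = -43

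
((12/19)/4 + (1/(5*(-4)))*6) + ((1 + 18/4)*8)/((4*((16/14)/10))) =36521/380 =96.11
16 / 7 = 2.29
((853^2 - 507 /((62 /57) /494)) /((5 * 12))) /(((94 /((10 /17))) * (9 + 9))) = 7708913 /2675052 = 2.88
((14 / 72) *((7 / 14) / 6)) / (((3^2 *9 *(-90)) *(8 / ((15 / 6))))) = -7 / 10077696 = -0.00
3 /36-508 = -6095 /12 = -507.92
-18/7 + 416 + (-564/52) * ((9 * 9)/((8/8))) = -42325/91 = -465.11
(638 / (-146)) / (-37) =319 / 2701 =0.12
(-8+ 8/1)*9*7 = 0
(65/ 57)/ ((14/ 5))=325/ 798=0.41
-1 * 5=-5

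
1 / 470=0.00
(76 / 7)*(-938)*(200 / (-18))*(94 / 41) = 95729600 / 369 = 259429.81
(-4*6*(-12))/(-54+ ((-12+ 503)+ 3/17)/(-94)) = -230112/47321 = -4.86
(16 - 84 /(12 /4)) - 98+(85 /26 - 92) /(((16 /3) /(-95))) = 611735 /416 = 1470.52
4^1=4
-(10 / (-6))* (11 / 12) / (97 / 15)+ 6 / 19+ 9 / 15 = 127393 / 110580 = 1.15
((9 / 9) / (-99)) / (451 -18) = -1 / 42867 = -0.00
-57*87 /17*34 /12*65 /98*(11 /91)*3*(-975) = 265926375 /1372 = 193823.89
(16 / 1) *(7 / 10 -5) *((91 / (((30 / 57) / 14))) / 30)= -2081716 / 375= -5551.24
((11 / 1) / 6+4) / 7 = 5 / 6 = 0.83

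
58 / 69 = 0.84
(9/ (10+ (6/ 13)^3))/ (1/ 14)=12.48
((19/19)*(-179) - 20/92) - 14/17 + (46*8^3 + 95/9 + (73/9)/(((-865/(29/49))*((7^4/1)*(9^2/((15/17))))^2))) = 49832587114497236969554/2131190245904850459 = 23382.51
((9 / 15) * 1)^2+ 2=59 / 25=2.36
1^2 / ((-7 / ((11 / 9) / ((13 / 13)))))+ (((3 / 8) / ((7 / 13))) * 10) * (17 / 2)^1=29747 / 504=59.02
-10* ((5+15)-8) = -120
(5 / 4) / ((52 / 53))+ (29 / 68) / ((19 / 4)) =1.36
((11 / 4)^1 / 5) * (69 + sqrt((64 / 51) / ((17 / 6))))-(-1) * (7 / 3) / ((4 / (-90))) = -291 / 20 + 22 * sqrt(2) / 85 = -14.18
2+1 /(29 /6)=64 /29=2.21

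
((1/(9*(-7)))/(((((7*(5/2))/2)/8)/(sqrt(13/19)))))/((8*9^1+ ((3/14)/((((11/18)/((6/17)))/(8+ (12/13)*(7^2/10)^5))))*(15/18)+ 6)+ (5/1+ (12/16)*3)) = -77792000*sqrt(247)/36154417128543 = -0.00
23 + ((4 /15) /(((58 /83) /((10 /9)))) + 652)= 528857 /783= 675.42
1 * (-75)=-75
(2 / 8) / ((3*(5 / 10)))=1 / 6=0.17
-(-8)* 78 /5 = 124.80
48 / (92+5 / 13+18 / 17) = 10608 / 20651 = 0.51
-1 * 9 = -9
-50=-50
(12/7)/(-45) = -4/105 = -0.04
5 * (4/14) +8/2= 38/7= 5.43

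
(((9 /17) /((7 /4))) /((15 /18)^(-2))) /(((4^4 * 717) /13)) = 325 /21842688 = 0.00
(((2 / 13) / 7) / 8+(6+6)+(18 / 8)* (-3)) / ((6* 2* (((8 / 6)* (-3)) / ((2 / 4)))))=-239 / 4368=-0.05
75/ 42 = 25/ 14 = 1.79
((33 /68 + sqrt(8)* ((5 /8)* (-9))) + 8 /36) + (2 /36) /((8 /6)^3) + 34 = 680171 /19584 - 45* sqrt(2) /4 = 18.82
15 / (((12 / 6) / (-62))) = -465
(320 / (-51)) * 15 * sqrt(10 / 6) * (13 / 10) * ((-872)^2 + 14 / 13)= -527200320 * sqrt(15) / 17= -120108121.15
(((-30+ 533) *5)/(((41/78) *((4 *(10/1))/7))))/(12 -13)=-137319/164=-837.31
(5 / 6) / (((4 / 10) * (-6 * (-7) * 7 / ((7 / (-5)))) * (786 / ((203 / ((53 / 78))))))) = -1885 / 499896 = -0.00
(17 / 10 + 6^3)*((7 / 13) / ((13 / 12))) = 91434 / 845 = 108.21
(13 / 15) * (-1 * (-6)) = 26 / 5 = 5.20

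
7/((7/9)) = 9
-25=-25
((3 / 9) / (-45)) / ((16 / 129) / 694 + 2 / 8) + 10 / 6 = 3299941 / 2015775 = 1.64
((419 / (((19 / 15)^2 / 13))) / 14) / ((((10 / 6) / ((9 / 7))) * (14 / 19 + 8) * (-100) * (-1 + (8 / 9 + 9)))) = -11912589 / 494547200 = -0.02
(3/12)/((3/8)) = 2/3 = 0.67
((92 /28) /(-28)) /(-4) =23 /784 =0.03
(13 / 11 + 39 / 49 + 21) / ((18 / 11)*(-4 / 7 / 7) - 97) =-2477 / 10471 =-0.24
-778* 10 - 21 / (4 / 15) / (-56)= -248915 / 32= -7778.59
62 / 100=31 / 50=0.62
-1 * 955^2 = -912025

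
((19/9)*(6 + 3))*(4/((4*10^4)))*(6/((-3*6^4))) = -19/6480000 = -0.00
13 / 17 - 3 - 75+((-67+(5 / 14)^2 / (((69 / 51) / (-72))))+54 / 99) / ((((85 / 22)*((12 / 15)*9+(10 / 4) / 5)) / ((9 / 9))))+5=-110196560 / 1475243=-74.70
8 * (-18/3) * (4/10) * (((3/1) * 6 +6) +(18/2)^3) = -72288/5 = -14457.60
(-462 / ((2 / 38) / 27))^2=56171844036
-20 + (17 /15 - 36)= -54.87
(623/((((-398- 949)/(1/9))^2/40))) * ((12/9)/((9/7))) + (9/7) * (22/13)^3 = 380282886321896/61025601876057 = 6.23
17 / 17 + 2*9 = 19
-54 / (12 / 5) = -45 / 2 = -22.50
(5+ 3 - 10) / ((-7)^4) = -2 / 2401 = -0.00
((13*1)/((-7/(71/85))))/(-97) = 923/57715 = 0.02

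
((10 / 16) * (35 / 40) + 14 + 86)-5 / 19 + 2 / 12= 366443 / 3648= 100.45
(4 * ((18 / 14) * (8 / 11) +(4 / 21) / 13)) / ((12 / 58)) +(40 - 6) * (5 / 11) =304646 / 9009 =33.82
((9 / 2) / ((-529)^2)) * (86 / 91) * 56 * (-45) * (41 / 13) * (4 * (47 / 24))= -44744940 / 47293129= -0.95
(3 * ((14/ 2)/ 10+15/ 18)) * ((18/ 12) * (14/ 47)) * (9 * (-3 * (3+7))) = -26082/ 47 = -554.94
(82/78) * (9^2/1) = 1107/13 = 85.15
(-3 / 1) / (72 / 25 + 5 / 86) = -6450 / 6317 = -1.02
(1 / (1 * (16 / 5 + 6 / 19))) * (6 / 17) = 285 / 2839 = 0.10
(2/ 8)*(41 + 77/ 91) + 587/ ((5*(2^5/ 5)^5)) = 4568172127/ 436207616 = 10.47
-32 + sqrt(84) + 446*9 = 2*sqrt(21) + 3982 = 3991.17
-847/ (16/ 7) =-5929/ 16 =-370.56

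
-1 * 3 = -3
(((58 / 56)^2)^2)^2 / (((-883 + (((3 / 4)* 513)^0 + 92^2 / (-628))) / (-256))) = 78538686834877 / 207481183383040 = 0.38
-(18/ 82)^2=-81/ 1681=-0.05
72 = 72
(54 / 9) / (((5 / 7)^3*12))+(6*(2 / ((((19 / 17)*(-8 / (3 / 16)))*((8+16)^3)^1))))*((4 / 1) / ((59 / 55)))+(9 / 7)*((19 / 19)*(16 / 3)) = 99184974899 / 12052992000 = 8.23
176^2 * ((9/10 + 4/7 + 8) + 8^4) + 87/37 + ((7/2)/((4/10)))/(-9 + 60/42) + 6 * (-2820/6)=34912775244441/274540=127168264.17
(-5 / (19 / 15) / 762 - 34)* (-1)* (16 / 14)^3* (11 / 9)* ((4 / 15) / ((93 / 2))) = 1232349184 / 3463752915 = 0.36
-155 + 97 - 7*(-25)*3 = 467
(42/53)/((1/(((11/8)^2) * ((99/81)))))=9317/5088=1.83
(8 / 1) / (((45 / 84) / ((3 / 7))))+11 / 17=599 / 85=7.05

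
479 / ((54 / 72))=1916 / 3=638.67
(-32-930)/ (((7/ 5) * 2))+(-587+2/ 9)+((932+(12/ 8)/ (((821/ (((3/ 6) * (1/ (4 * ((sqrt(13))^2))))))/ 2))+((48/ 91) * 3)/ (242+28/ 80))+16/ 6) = 4.32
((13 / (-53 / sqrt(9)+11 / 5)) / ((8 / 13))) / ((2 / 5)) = -12675 / 3712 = -3.41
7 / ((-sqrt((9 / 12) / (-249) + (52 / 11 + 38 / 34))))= -14*sqrt(5629295969) / 362689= -2.90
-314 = -314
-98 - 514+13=-599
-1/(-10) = 1/10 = 0.10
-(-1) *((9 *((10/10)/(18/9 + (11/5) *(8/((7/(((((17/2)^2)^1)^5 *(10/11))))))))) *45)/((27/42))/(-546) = -448/1747194714499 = -0.00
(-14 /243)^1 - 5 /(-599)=-7171 /145557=-0.05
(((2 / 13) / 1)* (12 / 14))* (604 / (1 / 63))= 65232 / 13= 5017.85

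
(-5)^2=25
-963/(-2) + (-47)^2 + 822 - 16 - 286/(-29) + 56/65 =13222233/3770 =3507.22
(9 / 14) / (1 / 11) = 99 / 14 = 7.07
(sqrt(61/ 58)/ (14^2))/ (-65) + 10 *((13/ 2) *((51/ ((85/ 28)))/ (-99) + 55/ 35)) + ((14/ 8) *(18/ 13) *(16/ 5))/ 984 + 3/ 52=224522489/ 2462460 - sqrt(3538)/ 738920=91.18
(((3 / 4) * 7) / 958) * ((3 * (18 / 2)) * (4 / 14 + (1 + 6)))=4131 / 3832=1.08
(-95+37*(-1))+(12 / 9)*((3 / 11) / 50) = -36298 / 275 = -131.99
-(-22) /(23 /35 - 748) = -770 /26157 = -0.03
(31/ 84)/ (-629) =-31/ 52836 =-0.00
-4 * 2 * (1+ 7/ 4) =-22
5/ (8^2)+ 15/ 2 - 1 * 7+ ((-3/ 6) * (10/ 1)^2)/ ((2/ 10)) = -15963/ 64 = -249.42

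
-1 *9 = -9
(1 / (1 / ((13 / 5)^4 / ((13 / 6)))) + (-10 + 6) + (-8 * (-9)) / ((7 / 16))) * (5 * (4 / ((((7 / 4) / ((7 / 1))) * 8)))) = 1589548 / 875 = 1816.63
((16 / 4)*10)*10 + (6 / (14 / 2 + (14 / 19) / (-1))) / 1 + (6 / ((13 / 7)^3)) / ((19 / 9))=1993929620 / 4967417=401.40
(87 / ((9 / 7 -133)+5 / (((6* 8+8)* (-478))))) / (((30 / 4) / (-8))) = 428288 / 607885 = 0.70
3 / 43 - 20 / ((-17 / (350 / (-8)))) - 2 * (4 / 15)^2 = -51.54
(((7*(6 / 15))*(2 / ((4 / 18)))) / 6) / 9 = 7 / 15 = 0.47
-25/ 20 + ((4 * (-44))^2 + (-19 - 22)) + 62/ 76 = 2351027/ 76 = 30934.57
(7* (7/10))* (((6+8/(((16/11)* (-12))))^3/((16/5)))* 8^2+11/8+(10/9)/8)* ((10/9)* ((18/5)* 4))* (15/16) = 576652433/2304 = 250283.17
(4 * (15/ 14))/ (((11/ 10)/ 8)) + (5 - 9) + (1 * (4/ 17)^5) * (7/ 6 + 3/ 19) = 27.17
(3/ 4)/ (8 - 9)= -3/ 4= -0.75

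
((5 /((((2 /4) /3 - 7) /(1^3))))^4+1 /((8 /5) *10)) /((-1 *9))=-15785761 /406909584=-0.04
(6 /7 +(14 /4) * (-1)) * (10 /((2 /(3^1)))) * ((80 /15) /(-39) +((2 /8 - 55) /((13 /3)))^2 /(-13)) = 726699425 /1476384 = 492.22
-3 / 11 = -0.27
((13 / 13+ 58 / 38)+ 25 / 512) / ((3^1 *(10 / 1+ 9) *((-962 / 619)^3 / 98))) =-22394931672757 / 18986734860288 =-1.18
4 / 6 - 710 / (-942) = 1.42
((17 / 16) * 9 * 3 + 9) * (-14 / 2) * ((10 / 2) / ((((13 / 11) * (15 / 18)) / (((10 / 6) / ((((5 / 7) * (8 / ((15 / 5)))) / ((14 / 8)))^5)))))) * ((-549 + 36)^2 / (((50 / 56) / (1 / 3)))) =-1957069400196995544537 / 13631488000000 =-143569755.57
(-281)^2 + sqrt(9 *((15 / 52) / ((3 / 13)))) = 3 *sqrt(5) / 2 + 78961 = 78964.35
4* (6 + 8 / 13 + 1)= 396 / 13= 30.46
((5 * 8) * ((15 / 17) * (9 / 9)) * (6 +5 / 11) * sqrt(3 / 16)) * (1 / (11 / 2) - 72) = -8413500 * sqrt(3) / 2057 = -7084.40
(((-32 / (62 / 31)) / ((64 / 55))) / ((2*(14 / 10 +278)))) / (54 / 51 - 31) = 425 / 517144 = 0.00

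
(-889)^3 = -702595369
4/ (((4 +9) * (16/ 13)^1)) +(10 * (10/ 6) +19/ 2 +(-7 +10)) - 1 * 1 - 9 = 233/ 12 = 19.42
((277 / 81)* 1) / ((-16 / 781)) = -216337 / 1296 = -166.93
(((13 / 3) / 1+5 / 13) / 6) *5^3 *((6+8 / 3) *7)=161000 / 27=5962.96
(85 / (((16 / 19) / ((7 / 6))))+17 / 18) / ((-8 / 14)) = -239309 / 1152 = -207.73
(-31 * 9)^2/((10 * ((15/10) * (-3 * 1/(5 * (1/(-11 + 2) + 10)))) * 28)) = -85529/28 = -3054.61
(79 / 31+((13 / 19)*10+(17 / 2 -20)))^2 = 6175225 / 1387684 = 4.45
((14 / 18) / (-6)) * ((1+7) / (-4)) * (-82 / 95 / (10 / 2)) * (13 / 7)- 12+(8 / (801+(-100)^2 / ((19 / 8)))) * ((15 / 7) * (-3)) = -103377675878 / 8548285725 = -12.09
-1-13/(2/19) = -249/2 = -124.50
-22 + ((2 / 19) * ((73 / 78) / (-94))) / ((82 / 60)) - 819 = -400290294 / 475969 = -841.00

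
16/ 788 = 4/ 197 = 0.02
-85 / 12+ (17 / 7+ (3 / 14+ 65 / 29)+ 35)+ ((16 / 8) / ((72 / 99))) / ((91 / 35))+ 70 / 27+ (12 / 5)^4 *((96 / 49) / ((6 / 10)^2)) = 5411903647 / 24938550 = 217.01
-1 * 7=-7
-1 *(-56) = 56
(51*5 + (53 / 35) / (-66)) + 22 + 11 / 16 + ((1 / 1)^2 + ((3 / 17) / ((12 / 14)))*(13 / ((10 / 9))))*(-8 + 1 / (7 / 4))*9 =15632713 / 314160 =49.76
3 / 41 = 0.07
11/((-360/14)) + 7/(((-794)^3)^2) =-4823405212863195413/11275492705394483520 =-0.43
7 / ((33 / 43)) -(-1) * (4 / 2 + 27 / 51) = 6536 / 561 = 11.65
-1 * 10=-10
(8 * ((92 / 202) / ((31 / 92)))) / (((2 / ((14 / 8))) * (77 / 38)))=160816 / 34441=4.67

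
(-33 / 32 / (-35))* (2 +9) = 363 / 1120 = 0.32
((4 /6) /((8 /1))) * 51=17 /4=4.25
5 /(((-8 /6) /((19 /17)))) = -4.19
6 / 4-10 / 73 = 199 / 146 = 1.36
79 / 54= 1.46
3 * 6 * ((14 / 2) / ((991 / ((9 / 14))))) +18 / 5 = 18243 / 4955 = 3.68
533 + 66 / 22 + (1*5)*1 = 541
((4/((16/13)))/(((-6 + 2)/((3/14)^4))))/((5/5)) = -1053/614656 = -0.00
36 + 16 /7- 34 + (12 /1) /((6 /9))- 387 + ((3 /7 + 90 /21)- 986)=-1346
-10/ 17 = -0.59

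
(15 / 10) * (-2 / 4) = -3 / 4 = -0.75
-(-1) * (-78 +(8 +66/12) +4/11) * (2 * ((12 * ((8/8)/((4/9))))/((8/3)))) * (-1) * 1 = 114291/88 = 1298.76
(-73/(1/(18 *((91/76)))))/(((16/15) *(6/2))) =-298935/608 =-491.67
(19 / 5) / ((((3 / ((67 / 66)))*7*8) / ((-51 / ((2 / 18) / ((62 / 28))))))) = -2012613 / 86240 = -23.34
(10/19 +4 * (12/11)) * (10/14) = 730/209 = 3.49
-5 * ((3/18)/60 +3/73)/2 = -1153/10512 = -0.11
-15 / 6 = -5 / 2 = -2.50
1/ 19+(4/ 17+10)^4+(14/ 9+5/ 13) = 2038052217278/ 185667183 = 10976.91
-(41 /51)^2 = -1681 /2601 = -0.65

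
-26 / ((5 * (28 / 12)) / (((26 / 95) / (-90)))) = 338 / 49875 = 0.01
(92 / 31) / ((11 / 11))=92 / 31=2.97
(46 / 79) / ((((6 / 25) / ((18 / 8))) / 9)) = 15525 / 316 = 49.13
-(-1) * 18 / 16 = 9 / 8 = 1.12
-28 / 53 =-0.53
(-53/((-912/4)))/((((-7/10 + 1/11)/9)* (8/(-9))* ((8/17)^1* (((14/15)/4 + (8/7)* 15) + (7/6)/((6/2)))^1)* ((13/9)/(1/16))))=3793187475/189661601792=0.02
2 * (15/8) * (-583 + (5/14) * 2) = -15285/7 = -2183.57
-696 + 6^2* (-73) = -3324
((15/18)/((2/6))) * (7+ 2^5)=195/2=97.50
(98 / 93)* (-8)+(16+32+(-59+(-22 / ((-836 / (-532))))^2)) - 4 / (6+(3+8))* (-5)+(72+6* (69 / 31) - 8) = 403315 / 1581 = 255.10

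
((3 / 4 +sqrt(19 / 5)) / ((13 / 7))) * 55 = 1155 / 52 +77 * sqrt(95) / 13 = 79.94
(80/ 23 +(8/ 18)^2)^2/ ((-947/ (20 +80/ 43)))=-44081397760/ 141333184449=-0.31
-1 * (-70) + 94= 164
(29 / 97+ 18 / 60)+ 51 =50051 / 970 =51.60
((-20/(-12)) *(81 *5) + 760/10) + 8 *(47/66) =24971/33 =756.70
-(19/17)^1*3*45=-2565/17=-150.88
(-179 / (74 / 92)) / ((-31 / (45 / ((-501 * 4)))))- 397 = -152151661 / 383098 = -397.16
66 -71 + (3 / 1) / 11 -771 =-8533 / 11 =-775.73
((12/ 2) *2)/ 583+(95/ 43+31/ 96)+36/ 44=8112691/ 2406624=3.37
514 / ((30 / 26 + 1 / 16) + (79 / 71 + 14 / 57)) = 432672864 / 2167267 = 199.64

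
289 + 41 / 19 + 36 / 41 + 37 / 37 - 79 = 166734 / 779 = 214.04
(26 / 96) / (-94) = -13 / 4512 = -0.00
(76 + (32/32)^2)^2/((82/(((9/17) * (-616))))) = -16435188/697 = -23579.90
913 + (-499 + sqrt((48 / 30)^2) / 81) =167678 / 405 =414.02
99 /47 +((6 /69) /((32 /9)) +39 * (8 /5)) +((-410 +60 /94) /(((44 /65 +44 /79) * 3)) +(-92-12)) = -150.06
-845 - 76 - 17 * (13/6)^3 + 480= -132605/216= -613.91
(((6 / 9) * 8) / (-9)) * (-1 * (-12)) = -64 / 9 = -7.11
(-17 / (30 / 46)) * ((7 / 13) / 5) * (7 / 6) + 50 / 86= -677587 / 251550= -2.69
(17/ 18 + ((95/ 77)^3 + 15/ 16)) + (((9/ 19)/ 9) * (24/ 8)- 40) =-45069282847/ 1249074288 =-36.08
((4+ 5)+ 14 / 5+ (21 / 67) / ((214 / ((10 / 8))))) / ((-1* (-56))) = 3384293 / 16058560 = 0.21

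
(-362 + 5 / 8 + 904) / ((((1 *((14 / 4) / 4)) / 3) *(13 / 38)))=494874 / 91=5438.18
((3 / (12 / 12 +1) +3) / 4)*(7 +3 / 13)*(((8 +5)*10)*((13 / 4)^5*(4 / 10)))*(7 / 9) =122155397 / 1024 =119292.38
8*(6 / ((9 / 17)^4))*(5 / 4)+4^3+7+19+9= 1886933 / 2187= 862.80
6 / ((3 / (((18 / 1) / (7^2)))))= 36 / 49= 0.73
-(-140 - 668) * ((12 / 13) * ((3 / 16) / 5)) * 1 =1818 / 65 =27.97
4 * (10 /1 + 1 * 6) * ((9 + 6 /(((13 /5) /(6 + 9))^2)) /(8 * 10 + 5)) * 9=20316096 /14365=1414.28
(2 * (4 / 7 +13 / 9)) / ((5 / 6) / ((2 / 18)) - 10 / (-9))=508 / 1085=0.47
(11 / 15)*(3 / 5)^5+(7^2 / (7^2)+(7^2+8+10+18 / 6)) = 1110266 / 15625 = 71.06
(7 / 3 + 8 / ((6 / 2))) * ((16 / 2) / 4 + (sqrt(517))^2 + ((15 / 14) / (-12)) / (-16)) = 2595.03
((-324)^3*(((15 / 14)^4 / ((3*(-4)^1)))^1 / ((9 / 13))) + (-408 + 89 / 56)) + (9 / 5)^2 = 2590581272423 / 480200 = 5394796.49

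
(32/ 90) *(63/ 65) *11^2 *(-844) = -11437888/ 325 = -35193.50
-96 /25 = -3.84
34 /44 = 17 /22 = 0.77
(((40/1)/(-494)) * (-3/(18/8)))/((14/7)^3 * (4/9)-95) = -240/203281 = -0.00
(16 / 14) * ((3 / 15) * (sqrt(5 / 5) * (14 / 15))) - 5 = -359 / 75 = -4.79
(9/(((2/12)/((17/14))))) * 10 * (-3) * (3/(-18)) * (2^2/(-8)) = -2295/14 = -163.93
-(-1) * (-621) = -621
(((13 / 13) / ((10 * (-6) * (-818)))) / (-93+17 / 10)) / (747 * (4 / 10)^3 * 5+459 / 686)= -0.00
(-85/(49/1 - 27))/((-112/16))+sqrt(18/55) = 85/154+3 * sqrt(110)/55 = 1.12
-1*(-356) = 356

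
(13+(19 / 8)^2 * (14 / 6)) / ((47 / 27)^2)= 1220589 / 141376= 8.63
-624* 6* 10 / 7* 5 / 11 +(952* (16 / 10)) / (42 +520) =-262722784 / 108185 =-2428.46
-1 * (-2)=2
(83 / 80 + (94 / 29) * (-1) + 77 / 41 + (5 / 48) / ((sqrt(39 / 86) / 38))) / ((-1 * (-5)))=-30993 / 475600 + 19 * sqrt(3354) / 936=1.11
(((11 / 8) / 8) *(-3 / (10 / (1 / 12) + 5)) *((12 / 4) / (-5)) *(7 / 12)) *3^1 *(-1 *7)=-4851 / 160000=-0.03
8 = 8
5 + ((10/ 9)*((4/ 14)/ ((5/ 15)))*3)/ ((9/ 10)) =8.17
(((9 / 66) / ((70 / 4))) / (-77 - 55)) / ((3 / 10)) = -1 / 5082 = -0.00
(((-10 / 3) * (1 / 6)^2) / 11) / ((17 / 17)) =-5 / 594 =-0.01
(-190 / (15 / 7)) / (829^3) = -266 / 1709168367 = -0.00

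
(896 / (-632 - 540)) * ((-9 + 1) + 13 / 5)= 4.13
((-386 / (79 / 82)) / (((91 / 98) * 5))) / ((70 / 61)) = -1930772 / 25675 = -75.20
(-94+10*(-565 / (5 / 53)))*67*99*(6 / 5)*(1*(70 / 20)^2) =-29243729592 / 5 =-5848745918.40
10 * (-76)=-760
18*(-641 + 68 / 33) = -126510 / 11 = -11500.91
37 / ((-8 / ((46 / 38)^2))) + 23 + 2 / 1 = 52627 / 2888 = 18.22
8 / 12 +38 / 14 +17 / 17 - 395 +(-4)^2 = -7867 / 21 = -374.62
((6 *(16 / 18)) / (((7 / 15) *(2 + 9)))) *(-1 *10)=-800 / 77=-10.39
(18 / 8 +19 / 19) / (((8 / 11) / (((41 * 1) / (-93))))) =-5863 / 2976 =-1.97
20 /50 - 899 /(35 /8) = -7178 /35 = -205.09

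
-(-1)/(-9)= -1/9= -0.11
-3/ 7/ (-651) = 1/ 1519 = 0.00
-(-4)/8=1/2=0.50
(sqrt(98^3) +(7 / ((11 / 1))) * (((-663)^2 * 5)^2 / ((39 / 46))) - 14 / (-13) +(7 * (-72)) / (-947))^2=673647697377712221920 * sqrt(2) / 135421 +241077920436156355996161790193860872 / 18338847241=13145751060415273668595210.00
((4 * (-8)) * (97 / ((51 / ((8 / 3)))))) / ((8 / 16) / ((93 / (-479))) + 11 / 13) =20014592 / 213231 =93.86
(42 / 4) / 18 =7 / 12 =0.58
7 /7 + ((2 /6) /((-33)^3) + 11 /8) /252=218532889 /217346976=1.01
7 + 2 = 9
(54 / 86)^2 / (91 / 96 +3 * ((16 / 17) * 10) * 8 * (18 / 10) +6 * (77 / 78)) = 15466464 / 16219337399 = 0.00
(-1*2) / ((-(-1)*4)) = -1 / 2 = -0.50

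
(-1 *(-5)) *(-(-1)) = 5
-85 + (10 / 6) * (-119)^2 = 70550 / 3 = 23516.67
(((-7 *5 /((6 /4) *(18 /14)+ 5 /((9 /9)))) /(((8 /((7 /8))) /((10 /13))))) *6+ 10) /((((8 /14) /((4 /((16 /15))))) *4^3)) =7891275 /10330112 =0.76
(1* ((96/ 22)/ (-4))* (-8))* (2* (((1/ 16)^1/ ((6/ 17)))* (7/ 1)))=238/ 11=21.64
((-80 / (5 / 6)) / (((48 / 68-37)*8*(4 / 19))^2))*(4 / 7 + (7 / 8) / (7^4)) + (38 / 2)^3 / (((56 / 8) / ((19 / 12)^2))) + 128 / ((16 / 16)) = 777521049392221 / 300847857408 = 2584.43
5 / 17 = 0.29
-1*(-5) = 5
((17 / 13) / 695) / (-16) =-17 / 144560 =-0.00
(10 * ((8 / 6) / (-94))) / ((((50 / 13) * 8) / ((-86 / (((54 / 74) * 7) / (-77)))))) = -227513 / 38070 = -5.98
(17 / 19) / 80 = 17 / 1520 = 0.01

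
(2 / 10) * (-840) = -168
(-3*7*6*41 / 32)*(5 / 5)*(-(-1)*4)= -2583 / 4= -645.75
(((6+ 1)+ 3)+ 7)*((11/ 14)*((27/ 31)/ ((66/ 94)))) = 7191/ 434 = 16.57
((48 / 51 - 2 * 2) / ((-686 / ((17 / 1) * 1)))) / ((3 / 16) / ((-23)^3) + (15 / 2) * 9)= 5061472 / 4507142451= 0.00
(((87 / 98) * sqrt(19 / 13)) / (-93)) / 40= -29 * sqrt(247) / 1579760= -0.00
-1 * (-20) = 20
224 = 224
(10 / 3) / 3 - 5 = -35 / 9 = -3.89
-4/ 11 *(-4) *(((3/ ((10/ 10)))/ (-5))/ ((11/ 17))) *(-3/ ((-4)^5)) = -153/ 38720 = -0.00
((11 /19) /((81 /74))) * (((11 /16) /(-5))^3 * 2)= -0.00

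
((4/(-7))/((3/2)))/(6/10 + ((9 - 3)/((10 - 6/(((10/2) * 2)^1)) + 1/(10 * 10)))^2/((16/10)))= -35419240/79410303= -0.45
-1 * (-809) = 809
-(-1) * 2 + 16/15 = 46/15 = 3.07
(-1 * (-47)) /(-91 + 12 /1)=-47 /79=-0.59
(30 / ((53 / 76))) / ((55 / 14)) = 6384 / 583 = 10.95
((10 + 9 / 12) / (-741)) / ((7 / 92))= -989 / 5187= -0.19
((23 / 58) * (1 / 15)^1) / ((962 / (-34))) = -391 / 418470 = -0.00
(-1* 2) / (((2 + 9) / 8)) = -16 / 11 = -1.45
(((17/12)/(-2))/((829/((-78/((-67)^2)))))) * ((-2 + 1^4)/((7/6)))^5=-429624/62545250467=-0.00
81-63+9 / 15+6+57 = 408 / 5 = 81.60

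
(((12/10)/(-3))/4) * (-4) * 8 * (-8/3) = -128/15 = -8.53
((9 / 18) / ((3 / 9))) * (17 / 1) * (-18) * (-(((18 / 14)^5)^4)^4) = 10027979574253198594521871334872517930438275998154953113293086192436285951037259 / 40536215597144386832065866109016673800875222251012083746192454448001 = 247383220819.45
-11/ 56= -0.20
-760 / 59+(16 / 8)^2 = -8.88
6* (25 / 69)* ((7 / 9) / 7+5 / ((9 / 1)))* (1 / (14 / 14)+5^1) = 200 / 23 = 8.70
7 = 7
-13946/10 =-6973/5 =-1394.60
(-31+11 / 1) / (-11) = 20 / 11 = 1.82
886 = 886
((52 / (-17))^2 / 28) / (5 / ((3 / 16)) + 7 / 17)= 2028 / 164339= 0.01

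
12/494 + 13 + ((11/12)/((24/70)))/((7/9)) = 65057/3952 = 16.46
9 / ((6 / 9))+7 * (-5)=-43 / 2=-21.50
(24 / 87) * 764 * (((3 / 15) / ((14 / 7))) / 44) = 764 / 1595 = 0.48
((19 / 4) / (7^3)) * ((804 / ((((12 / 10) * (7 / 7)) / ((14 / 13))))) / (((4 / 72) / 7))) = 114570 / 91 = 1259.01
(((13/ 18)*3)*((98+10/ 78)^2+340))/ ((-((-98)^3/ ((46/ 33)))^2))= -8021263501/ 169301752909537248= -0.00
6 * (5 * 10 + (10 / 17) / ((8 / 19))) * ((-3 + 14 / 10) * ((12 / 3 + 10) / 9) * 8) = -104384 / 17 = -6140.24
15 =15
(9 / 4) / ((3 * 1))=3 / 4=0.75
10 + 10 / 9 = 11.11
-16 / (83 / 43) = -688 / 83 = -8.29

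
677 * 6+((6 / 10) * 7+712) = 23891 / 5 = 4778.20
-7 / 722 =-0.01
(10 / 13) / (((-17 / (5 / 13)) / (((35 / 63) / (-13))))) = 250 / 336141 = 0.00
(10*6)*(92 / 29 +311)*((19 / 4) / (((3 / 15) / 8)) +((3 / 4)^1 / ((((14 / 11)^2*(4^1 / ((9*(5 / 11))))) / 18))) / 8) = 3601649.61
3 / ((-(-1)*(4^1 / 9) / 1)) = 27 / 4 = 6.75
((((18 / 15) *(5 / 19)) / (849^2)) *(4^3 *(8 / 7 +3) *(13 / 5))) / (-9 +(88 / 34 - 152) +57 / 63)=-410176 / 213911712325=-0.00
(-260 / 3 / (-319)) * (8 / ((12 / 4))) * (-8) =-16640 / 2871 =-5.80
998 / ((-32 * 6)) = -499 / 96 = -5.20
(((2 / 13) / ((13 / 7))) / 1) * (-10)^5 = -1400000 / 169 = -8284.02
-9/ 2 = -4.50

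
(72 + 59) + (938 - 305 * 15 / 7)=2908 / 7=415.43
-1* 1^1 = -1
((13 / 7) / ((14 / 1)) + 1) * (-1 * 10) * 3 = -1665 / 49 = -33.98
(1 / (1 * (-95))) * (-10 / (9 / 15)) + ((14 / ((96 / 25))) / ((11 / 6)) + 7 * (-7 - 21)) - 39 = -232.84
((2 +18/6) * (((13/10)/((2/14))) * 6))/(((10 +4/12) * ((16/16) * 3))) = 273/31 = 8.81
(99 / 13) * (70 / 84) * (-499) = -82335 / 26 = -3166.73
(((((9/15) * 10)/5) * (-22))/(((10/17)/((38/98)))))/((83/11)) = -234498/101675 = -2.31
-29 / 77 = -0.38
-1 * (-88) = 88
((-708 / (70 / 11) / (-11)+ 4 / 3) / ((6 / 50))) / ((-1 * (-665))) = 1202 / 8379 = 0.14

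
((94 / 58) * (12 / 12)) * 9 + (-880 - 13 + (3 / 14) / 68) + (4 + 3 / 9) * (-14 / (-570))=-20732230327 / 23604840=-878.30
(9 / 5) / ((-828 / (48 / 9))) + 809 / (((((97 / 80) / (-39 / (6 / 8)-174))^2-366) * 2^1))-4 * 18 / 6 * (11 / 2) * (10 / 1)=-27288218414038664 / 41275942481895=-661.12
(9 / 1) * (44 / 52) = 99 / 13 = 7.62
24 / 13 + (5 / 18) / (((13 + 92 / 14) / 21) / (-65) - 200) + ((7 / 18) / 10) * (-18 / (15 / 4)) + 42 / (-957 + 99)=21988402309 / 13664629550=1.61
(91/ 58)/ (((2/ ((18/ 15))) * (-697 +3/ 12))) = -182/ 134705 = -0.00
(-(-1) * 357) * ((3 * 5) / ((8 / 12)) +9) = 22491 / 2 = 11245.50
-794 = -794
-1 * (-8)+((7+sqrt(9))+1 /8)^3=535537 /512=1045.97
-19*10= -190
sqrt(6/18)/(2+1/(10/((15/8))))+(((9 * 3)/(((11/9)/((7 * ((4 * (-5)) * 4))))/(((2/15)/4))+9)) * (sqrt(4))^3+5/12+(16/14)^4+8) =16 * sqrt(3)/105+1483301009/43246812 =34.56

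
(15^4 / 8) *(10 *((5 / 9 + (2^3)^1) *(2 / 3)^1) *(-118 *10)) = -425906250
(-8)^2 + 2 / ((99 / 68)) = 6472 / 99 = 65.37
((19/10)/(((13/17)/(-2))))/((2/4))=-646/65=-9.94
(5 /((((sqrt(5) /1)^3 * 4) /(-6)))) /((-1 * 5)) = 3 * sqrt(5) /50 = 0.13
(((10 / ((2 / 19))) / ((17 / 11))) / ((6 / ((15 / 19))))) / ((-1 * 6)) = -275 / 204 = -1.35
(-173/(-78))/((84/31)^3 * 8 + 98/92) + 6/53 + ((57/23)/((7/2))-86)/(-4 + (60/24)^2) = -1183149185965637/31316421121713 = -37.78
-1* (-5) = 5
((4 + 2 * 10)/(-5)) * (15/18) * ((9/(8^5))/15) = -3/40960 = -0.00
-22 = -22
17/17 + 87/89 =176/89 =1.98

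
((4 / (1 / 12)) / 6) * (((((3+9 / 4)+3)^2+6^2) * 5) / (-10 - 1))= -8325 / 22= -378.41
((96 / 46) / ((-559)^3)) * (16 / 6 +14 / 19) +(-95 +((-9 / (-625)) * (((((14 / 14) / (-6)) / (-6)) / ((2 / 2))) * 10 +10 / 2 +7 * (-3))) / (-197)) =-1785712141352488441 / 18797197295288750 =-95.00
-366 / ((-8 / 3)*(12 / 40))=915 / 2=457.50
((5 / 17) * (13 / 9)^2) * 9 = 5.52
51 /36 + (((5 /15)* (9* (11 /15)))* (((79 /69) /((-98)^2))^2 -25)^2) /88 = 131454974620491695597461921 /7713739350074826636503040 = 17.04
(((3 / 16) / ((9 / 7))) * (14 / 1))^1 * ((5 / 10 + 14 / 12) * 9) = 245 / 8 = 30.62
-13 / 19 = -0.68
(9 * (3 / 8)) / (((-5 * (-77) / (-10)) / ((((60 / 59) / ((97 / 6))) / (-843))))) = 810 / 123828551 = 0.00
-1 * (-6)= 6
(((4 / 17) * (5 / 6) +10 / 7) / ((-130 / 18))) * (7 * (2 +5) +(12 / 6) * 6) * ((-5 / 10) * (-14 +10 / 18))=-428098 / 4641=-92.24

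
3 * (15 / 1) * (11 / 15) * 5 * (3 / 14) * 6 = 212.14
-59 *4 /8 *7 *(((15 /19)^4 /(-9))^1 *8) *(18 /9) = 18585000 /130321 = 142.61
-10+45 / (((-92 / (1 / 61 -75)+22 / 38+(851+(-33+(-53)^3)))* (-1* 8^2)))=-457495196495 / 45749541376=-10.00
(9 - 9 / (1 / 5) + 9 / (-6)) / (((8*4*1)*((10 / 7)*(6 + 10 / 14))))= -735 / 6016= -0.12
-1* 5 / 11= -5 / 11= -0.45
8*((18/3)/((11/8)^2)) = 25.39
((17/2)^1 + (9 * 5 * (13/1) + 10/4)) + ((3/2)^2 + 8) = 2425/4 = 606.25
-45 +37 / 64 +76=2021 / 64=31.58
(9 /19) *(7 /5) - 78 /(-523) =40359 /49685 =0.81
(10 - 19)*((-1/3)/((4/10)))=15/2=7.50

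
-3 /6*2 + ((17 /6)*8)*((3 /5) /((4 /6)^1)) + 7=132 /5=26.40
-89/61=-1.46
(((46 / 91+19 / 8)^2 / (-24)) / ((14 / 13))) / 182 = -1465803 / 831014912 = -0.00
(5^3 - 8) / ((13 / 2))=18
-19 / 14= -1.36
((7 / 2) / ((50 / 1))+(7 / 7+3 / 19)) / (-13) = -0.09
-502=-502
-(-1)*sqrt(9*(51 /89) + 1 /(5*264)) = sqrt(17797309530) /58740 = 2.27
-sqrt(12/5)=-2 *sqrt(15)/5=-1.55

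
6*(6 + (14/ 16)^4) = 80931/ 2048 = 39.52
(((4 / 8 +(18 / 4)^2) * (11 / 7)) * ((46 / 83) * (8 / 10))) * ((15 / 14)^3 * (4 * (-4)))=-683100 / 2401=-284.51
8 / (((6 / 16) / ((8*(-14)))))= -7168 / 3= -2389.33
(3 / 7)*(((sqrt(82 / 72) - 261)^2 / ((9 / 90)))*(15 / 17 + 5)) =613099250 / 357 - 261000*sqrt(41) / 119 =1703321.02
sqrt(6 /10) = sqrt(15) /5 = 0.77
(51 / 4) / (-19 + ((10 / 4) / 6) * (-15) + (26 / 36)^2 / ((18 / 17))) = -74358 / 144385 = -0.51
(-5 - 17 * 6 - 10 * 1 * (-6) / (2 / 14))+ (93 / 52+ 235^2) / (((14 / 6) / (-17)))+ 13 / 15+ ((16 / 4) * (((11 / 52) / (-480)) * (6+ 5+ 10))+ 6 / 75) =-87808307933 / 218400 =-402052.69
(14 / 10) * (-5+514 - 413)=672 / 5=134.40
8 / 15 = 0.53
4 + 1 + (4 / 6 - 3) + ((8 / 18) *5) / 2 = 34 / 9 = 3.78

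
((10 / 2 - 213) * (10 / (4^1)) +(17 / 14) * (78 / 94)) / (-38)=13.66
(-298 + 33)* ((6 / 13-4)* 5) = 60950 / 13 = 4688.46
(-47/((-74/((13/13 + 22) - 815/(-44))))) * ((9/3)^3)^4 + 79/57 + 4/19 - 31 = 2601150054997/185592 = 14015421.22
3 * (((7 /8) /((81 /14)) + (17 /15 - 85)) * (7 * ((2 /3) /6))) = -949333 /4860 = -195.34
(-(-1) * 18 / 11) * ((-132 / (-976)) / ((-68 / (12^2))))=-486 / 1037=-0.47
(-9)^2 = 81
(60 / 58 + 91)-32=1741 / 29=60.03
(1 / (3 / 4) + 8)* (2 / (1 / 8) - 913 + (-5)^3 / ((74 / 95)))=-1095542 / 111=-9869.75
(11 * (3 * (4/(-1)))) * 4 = -528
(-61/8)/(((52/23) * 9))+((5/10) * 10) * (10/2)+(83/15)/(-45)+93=32994647/280800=117.50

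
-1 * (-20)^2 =-400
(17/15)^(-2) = 0.78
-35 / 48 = -0.73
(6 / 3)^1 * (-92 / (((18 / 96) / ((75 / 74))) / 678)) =-24950400 / 37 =-674335.14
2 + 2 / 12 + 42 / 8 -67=-715 / 12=-59.58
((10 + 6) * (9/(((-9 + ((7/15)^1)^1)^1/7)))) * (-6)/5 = 567/4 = 141.75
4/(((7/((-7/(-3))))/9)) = 12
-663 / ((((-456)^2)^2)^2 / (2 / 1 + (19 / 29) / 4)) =-55471 / 72286213452551109476352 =-0.00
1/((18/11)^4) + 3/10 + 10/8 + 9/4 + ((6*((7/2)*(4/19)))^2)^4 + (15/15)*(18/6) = 145957.40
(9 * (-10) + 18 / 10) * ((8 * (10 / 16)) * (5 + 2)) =-3087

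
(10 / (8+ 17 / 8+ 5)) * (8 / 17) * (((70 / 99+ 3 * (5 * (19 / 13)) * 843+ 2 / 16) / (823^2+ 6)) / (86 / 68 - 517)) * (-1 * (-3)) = -869899552 / 17615051040015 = -0.00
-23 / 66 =-0.35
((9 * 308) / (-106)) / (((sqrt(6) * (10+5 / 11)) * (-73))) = 2541 * sqrt(6) / 444935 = 0.01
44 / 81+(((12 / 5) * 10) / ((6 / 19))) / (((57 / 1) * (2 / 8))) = 5.88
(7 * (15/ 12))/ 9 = 0.97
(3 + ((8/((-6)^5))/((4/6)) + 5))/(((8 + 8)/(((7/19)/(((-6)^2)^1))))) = 36281/7091712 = 0.01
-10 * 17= -170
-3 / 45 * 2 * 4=-0.53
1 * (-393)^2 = 154449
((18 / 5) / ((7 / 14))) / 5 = 1.44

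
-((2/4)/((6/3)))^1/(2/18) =-9/4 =-2.25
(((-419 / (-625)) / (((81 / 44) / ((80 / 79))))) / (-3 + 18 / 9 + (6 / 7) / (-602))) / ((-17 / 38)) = 11808774208 / 14345758125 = 0.82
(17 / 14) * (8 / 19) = 68 / 133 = 0.51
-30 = -30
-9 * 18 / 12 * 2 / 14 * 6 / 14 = -81 / 98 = -0.83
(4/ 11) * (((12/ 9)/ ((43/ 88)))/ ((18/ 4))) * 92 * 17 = 400384/ 1161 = 344.86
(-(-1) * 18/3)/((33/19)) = 38/11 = 3.45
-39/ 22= -1.77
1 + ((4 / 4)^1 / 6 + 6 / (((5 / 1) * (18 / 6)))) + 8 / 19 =1133 / 570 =1.99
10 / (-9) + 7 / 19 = -127 / 171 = -0.74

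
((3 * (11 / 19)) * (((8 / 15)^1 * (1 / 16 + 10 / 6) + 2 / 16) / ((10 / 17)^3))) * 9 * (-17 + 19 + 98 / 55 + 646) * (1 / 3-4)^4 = 484572879333829 / 51300000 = 9445865.09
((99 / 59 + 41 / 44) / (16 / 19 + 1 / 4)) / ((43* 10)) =25745 / 4632562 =0.01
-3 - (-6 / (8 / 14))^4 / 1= -194529 / 16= -12158.06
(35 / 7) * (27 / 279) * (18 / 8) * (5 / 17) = 675 / 2108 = 0.32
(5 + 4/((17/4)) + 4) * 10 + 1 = 1707/17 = 100.41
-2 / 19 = -0.11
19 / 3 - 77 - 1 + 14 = -173 / 3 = -57.67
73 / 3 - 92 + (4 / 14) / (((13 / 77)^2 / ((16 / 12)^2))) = -75817 / 1521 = -49.85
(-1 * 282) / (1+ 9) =-141 / 5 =-28.20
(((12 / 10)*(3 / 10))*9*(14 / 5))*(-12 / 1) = -13608 / 125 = -108.86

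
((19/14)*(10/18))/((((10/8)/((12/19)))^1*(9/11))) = 88/189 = 0.47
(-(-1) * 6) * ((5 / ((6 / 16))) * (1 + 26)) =2160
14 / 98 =1 / 7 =0.14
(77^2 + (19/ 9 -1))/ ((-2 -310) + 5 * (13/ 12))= -213484/ 11037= -19.34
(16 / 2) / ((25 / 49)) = 392 / 25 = 15.68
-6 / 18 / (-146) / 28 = 1 / 12264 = 0.00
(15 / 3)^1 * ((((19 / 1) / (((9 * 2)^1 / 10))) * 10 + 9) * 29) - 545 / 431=64427440 / 3879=16609.29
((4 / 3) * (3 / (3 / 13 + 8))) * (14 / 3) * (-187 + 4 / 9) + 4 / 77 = -94106468 / 222453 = -423.04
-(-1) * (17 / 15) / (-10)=-17 / 150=-0.11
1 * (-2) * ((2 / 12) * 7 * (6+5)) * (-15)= 385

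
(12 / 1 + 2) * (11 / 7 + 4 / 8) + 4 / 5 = 149 / 5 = 29.80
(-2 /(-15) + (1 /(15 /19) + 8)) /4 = 47 /20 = 2.35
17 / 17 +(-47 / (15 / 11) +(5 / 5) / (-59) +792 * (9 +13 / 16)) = 13696289 / 1770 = 7738.02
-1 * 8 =-8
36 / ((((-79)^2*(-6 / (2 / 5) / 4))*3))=-16 / 31205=-0.00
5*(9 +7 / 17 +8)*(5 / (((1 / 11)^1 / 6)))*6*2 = 5860800 / 17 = 344752.94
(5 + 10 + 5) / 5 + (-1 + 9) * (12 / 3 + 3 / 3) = 44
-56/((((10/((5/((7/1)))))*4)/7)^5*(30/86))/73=-301/4485120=-0.00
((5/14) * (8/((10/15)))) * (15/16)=4.02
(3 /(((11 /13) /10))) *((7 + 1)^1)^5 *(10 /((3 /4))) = 170393600 /11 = 15490327.27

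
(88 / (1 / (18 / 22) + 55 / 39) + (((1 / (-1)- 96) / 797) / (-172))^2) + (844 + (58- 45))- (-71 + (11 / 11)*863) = 98.43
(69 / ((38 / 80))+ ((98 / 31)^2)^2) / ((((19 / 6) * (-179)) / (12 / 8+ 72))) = -1896925101624 / 59677003499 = -31.79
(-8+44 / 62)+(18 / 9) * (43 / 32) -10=-7243 / 496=-14.60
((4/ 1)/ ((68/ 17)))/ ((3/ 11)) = 11/ 3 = 3.67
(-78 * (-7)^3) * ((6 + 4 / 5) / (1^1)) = 909636 / 5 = 181927.20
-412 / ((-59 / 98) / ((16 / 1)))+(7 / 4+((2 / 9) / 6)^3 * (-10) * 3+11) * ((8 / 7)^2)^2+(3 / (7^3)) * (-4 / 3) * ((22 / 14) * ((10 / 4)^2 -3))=10196822939755 / 929424699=10971.11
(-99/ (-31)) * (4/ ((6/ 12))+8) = 1584/ 31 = 51.10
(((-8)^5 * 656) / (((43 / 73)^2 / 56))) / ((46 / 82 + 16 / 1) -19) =65752366317568 / 46225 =1422441672.64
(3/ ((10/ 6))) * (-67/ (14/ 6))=-1809/ 35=-51.69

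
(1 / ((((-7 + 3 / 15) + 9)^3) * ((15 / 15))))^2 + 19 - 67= -85019303 / 1771561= -47.99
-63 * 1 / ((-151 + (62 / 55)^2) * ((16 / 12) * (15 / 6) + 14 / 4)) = 381150 / 6190057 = 0.06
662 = 662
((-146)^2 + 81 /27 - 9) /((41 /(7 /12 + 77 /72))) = 1267945 /1476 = 859.04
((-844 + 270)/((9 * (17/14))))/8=-2009/306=-6.57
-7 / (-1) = 7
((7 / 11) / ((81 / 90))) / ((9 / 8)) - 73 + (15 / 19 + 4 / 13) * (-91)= -2915404 / 16929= -172.21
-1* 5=-5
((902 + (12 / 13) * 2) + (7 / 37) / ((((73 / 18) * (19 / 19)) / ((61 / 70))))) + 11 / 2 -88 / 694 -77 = 101404314993 / 121842110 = 832.26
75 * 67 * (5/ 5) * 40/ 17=201000/ 17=11823.53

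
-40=-40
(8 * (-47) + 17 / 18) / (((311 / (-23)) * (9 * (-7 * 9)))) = -0.05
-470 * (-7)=3290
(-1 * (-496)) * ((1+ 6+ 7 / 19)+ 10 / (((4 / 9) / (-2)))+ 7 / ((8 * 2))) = -350517 / 19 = -18448.26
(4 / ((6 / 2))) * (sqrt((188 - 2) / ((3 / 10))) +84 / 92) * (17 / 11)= 476 / 253 +136 * sqrt(155) / 33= 53.19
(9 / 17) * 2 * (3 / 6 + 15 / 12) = 63 / 34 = 1.85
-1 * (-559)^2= -312481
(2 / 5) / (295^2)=2 / 435125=0.00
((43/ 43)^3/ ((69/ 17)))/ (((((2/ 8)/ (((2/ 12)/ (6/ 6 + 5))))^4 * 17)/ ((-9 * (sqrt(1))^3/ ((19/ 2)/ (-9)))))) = 2/ 106191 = 0.00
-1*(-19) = 19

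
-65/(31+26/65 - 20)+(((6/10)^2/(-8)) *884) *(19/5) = -2235337/14250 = -156.87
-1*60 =-60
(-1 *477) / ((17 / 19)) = -533.12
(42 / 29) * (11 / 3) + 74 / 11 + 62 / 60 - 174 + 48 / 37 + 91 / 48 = -446821691 / 2832720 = -157.74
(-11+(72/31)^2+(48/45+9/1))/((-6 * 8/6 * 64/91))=-2925923/3690240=-0.79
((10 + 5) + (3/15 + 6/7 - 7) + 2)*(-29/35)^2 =325467/42875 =7.59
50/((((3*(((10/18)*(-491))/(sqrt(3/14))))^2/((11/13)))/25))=7425/21938371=0.00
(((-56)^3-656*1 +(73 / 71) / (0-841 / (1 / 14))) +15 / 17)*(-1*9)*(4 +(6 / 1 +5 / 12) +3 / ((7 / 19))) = 11716012594298679 / 397914104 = 29443572.06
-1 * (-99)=99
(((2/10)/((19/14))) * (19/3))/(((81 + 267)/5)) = 7/522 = 0.01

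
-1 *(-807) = 807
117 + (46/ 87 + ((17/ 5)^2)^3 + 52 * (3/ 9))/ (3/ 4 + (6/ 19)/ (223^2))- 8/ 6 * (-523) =3722076820740529/ 1284417703125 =2897.87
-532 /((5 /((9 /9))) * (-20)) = 5.32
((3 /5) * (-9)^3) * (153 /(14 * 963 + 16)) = -4.96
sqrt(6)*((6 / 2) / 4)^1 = 1.84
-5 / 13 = -0.38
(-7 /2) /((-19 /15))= 2.76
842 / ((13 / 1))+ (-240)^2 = 749642 / 13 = 57664.77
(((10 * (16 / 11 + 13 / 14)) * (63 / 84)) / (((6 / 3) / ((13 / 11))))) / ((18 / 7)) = 23855 / 5808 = 4.11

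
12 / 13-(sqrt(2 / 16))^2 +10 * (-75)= -749.20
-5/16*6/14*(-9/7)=135/784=0.17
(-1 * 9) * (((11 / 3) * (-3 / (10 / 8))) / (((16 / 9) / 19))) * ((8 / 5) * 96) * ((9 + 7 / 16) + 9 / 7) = 243980748 / 175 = 1394175.70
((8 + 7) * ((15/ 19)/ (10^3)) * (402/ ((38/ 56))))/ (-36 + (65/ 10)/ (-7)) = -177282/ 933185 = -0.19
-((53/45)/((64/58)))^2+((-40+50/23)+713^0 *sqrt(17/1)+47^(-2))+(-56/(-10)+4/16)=-3488766515063/105353395200+sqrt(17)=-28.99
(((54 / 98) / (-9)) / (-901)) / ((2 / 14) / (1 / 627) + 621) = 0.00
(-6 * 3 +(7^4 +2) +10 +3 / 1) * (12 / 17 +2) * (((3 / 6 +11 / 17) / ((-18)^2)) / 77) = 32591 / 109242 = 0.30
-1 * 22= -22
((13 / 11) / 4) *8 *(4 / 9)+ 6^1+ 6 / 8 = 3089 / 396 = 7.80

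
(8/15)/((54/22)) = 88/405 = 0.22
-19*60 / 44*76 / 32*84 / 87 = -37905 / 638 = -59.41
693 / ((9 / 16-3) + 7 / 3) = -33264 / 5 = -6652.80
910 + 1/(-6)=5459/6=909.83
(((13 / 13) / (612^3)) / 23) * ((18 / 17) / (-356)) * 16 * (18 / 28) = -1 / 172335226896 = -0.00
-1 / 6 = -0.17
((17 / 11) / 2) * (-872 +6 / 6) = -14807 / 22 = -673.05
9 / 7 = 1.29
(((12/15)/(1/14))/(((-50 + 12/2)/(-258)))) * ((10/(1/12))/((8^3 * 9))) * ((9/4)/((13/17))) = 46053/9152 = 5.03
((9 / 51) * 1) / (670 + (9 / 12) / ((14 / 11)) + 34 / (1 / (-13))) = 0.00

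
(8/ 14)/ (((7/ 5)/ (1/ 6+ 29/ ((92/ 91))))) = 39815/ 3381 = 11.78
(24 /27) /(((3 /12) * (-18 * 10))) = -8 /405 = -0.02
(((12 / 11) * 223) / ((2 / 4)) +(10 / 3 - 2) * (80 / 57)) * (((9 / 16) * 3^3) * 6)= 9301959 / 209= 44506.98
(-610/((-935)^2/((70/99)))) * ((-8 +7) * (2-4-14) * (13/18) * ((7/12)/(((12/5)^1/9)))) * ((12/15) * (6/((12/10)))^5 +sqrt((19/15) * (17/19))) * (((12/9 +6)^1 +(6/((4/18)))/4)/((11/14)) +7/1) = -798997062500/1028193507-63919765 * sqrt(255)/3084580521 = -777.42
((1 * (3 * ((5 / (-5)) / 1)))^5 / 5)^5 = -847288609443 / 3125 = -271132355.02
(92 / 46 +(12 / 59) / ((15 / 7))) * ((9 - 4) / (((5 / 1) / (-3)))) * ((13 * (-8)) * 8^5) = 21417609.11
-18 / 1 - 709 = -727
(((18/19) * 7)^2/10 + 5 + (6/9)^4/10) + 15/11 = 17338876/1608255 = 10.78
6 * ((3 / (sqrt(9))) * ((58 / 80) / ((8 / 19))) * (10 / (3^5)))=551 / 1296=0.43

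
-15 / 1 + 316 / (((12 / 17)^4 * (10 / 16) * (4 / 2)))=1003.23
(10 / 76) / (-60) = -1 / 456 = -0.00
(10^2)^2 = 10000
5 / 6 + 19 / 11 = 169 / 66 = 2.56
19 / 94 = 0.20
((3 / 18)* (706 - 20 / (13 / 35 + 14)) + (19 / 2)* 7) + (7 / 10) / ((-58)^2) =9337044863 / 50762760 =183.93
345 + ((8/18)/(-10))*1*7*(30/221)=228707/663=344.96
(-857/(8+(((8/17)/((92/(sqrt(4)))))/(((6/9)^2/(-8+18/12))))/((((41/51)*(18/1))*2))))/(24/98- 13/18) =5702313456/25391773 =224.57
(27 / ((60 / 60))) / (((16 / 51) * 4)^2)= 70227 / 4096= 17.15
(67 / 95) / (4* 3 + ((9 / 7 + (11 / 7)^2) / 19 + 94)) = 3283 / 494350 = 0.01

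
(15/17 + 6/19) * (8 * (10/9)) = 10.65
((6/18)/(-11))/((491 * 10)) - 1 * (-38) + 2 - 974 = -151336021/162030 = -934.00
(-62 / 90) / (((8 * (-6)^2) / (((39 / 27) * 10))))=-0.03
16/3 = 5.33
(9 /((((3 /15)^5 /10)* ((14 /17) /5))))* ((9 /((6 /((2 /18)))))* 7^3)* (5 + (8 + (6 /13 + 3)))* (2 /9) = 13926718750 /39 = 357095352.56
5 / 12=0.42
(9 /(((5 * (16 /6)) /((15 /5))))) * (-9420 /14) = -38151 /28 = -1362.54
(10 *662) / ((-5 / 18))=-23832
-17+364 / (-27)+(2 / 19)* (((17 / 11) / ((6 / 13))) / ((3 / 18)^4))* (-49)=-126481463 / 5643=-22413.87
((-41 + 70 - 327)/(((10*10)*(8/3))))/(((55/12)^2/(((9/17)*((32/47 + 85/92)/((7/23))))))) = -251240373/1691882500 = -0.15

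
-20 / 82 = -10 / 41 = -0.24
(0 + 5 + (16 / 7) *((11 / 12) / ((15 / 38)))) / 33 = 3247 / 10395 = 0.31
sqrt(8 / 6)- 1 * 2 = -0.85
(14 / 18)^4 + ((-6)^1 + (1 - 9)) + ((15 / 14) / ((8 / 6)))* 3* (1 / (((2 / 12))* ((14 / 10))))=-4246763 / 1285956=-3.30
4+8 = 12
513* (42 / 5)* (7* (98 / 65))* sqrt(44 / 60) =4926852* sqrt(165) / 1625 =38945.58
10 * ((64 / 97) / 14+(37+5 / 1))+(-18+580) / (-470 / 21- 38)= 177000221 / 430486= 411.16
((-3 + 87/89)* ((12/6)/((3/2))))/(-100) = 12/445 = 0.03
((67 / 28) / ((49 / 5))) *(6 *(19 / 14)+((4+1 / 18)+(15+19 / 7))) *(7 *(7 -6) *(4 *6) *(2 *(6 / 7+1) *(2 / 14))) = 32827990 / 50421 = 651.08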